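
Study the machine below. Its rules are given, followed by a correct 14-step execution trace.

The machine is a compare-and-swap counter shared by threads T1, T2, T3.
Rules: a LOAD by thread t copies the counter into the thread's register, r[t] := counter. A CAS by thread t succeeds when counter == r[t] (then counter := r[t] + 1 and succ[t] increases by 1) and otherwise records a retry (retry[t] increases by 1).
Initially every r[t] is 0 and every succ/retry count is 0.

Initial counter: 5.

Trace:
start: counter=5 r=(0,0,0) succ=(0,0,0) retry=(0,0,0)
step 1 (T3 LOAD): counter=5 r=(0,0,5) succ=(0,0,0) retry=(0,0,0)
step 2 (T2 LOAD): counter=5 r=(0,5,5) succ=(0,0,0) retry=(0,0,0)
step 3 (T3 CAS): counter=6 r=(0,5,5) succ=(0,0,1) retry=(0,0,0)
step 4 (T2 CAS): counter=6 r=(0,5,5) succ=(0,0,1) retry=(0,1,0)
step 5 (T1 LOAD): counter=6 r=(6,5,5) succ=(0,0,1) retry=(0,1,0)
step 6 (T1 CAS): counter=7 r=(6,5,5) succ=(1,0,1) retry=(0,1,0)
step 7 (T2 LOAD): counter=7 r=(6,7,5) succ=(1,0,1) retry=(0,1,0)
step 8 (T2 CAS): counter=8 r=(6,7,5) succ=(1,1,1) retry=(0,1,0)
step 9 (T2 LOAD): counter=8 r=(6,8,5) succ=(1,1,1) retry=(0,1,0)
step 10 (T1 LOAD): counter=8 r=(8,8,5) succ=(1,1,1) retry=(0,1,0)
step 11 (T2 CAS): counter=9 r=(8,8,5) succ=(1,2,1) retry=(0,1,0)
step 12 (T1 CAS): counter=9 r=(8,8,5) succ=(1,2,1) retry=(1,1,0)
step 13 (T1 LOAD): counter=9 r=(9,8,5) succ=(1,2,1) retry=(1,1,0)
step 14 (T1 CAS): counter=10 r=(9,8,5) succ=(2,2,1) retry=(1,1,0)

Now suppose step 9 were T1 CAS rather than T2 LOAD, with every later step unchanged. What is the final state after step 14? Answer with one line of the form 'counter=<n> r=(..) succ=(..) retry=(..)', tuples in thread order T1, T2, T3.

(re-executing from step 9 with the substitution; state before step 9: counter=8 r=(6,7,5) succ=(1,1,1) retry=(0,1,0))
step 9 (T1 CAS): counter=8 r=(6,7,5) succ=(1,1,1) retry=(1,1,0)
step 10 (T1 LOAD): counter=8 r=(8,7,5) succ=(1,1,1) retry=(1,1,0)
step 11 (T2 CAS): counter=8 r=(8,7,5) succ=(1,1,1) retry=(1,2,0)
step 12 (T1 CAS): counter=9 r=(8,7,5) succ=(2,1,1) retry=(1,2,0)
step 13 (T1 LOAD): counter=9 r=(9,7,5) succ=(2,1,1) retry=(1,2,0)
step 14 (T1 CAS): counter=10 r=(9,7,5) succ=(3,1,1) retry=(1,2,0)

counter=10 r=(9,7,5) succ=(3,1,1) retry=(1,2,0)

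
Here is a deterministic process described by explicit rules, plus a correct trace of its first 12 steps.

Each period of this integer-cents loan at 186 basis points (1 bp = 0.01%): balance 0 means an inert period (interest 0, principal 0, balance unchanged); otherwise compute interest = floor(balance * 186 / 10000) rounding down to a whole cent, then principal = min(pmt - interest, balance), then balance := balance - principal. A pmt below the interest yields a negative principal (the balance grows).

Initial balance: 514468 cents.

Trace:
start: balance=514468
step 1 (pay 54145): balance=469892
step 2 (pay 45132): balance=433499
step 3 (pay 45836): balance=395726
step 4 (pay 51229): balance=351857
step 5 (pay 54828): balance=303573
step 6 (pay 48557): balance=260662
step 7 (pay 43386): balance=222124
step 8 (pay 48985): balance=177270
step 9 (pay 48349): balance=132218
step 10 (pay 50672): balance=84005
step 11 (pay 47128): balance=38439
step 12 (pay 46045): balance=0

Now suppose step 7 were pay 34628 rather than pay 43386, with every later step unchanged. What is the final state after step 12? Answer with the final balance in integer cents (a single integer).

2712

(re-executing from step 7 with the substitution; state before step 7: balance=260662)
step 7 (pay 34628): balance=230882
step 8 (pay 48985): balance=186191
step 9 (pay 48349): balance=141305
step 10 (pay 50672): balance=93261
step 11 (pay 47128): balance=47867
step 12 (pay 46045): balance=2712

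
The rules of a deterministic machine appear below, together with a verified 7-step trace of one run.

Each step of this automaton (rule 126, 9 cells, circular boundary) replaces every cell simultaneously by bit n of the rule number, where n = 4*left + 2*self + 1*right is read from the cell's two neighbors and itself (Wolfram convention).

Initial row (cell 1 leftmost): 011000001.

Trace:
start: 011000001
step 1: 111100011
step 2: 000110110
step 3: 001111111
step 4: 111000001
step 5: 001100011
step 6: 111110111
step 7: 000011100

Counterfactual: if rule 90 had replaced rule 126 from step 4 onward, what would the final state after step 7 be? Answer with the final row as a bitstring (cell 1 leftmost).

(re-executing steps 4..7 under rule 90; state before step 4: 001111111)
step 4: 111000001
step 5: 001100011
step 6: 111110111
step 7: 000010100

000010100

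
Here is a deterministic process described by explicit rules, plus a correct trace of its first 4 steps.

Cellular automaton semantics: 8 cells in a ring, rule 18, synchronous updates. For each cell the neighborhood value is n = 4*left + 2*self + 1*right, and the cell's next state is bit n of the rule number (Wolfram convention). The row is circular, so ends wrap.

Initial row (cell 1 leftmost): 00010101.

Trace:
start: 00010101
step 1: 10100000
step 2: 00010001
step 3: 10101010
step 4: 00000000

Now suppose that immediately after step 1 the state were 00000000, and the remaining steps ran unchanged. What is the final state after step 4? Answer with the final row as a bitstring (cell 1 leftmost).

state after step 1 := 00000000
step 2: 00000000
step 3: 00000000
step 4: 00000000

00000000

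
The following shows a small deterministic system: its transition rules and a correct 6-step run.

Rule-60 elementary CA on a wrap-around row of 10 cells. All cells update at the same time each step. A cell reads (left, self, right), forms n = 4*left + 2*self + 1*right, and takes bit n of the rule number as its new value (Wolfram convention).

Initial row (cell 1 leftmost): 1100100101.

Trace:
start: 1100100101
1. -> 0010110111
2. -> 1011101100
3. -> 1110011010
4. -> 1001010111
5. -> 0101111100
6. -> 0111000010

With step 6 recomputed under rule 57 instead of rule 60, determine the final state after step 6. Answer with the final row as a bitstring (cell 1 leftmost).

(re-executing step 6 under rule 57; state before step 6: 0101111100)
6. -> 0011000011

0011000011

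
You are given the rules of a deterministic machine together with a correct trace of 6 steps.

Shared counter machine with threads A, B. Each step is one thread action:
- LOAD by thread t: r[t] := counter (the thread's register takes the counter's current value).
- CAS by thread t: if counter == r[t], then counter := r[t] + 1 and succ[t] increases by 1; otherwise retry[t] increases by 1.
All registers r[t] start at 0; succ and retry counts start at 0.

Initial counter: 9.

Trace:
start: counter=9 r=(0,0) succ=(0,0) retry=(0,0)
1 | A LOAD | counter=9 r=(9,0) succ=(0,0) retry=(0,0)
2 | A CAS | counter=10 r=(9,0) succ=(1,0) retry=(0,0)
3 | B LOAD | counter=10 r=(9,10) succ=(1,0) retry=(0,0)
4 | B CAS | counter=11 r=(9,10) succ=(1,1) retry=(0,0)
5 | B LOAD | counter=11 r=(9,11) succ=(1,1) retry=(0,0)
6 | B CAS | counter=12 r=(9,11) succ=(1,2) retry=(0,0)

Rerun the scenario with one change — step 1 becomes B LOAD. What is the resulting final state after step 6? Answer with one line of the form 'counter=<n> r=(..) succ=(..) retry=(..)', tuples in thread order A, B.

counter=11 r=(0,10) succ=(0,2) retry=(1,0)

(re-executing from step 1 with the substitution; state before step 1: counter=9 r=(0,0) succ=(0,0) retry=(0,0))
1 | B LOAD | counter=9 r=(0,9) succ=(0,0) retry=(0,0)
2 | A CAS | counter=9 r=(0,9) succ=(0,0) retry=(1,0)
3 | B LOAD | counter=9 r=(0,9) succ=(0,0) retry=(1,0)
4 | B CAS | counter=10 r=(0,9) succ=(0,1) retry=(1,0)
5 | B LOAD | counter=10 r=(0,10) succ=(0,1) retry=(1,0)
6 | B CAS | counter=11 r=(0,10) succ=(0,2) retry=(1,0)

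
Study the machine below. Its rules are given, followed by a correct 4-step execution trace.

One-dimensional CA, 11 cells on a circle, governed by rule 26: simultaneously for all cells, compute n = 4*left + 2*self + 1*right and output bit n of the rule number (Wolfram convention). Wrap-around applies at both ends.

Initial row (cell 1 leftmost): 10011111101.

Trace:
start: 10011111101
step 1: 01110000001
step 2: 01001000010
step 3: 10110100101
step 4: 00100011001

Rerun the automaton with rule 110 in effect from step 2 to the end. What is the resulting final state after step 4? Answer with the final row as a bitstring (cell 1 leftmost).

(re-executing steps 2..4 under rule 110; state before step 2: 01110000001)
step 2: 11010000011
step 3: 01110000110
step 4: 11010001110

11010001110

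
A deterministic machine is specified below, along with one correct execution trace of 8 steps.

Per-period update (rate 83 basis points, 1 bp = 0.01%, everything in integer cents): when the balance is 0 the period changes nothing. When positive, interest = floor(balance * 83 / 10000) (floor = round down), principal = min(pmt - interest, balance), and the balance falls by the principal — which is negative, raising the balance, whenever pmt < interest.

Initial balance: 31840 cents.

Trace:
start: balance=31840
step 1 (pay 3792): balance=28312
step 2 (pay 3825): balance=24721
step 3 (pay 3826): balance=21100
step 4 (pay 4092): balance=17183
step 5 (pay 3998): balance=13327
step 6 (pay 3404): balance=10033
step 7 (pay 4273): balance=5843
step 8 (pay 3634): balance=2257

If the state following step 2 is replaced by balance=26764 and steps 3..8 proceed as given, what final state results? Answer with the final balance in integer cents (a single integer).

state after step 2 := balance=26764
step 3 (pay 3826): balance=23160
step 4 (pay 4092): balance=19260
step 5 (pay 3998): balance=15421
step 6 (pay 3404): balance=12144
step 7 (pay 4273): balance=7971
step 8 (pay 3634): balance=4403

4403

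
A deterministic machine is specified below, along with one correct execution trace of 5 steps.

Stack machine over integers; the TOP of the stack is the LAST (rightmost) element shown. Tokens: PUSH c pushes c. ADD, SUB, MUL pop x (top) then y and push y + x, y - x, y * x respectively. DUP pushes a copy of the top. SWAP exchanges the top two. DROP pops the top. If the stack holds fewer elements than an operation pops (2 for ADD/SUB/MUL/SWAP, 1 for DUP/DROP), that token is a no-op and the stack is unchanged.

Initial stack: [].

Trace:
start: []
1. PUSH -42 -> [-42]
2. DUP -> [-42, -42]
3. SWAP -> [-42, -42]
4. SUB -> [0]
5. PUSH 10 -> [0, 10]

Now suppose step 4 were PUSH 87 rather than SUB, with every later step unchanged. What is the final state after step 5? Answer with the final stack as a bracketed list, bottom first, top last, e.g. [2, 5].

[-42, -42, 87, 10]

(re-executing from step 4 with the substitution; state before step 4: [-42, -42])
4. PUSH 87 -> [-42, -42, 87]
5. PUSH 10 -> [-42, -42, 87, 10]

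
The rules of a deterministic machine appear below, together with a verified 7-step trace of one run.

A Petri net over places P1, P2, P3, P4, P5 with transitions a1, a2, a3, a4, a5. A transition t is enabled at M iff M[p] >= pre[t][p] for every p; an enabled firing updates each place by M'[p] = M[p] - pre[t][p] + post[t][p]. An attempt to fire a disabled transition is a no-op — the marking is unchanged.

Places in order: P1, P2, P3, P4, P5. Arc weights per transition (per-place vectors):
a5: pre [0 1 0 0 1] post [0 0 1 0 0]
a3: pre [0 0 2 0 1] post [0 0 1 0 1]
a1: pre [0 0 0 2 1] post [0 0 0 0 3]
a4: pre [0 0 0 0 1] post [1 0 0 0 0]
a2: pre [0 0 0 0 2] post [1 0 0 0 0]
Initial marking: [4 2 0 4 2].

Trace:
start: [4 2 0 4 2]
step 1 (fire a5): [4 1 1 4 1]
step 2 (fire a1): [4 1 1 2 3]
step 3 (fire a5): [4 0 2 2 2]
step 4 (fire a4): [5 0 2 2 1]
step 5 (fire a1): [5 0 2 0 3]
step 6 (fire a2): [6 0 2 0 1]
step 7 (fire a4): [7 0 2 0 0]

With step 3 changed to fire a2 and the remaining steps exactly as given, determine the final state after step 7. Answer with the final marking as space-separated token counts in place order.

6 1 1 2 0

(re-executing from step 3 with the substitution; state before step 3: [4 1 1 2 3])
step 3 (fire a2): [5 1 1 2 1]
step 4 (fire a4): [6 1 1 2 0]
step 5 (fire a1): [6 1 1 2 0]
step 6 (fire a2): [6 1 1 2 0]
step 7 (fire a4): [6 1 1 2 0]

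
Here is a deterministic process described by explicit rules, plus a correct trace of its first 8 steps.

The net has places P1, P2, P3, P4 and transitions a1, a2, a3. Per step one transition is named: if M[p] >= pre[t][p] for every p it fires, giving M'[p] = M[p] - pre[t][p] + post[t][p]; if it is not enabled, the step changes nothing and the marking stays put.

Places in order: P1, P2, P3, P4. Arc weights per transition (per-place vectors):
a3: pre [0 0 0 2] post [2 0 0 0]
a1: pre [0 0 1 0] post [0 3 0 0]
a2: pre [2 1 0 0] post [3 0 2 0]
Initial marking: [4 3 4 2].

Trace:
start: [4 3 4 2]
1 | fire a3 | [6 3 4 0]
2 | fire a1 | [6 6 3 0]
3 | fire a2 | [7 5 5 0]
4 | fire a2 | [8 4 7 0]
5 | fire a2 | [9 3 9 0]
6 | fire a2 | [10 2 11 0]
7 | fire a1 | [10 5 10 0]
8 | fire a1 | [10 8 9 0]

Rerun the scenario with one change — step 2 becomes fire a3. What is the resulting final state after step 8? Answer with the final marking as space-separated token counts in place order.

(re-executing from step 2 with the substitution; state before step 2: [6 3 4 0])
2 | fire a3 | [6 3 4 0]
3 | fire a2 | [7 2 6 0]
4 | fire a2 | [8 1 8 0]
5 | fire a2 | [9 0 10 0]
6 | fire a2 | [9 0 10 0]
7 | fire a1 | [9 3 9 0]
8 | fire a1 | [9 6 8 0]

9 6 8 0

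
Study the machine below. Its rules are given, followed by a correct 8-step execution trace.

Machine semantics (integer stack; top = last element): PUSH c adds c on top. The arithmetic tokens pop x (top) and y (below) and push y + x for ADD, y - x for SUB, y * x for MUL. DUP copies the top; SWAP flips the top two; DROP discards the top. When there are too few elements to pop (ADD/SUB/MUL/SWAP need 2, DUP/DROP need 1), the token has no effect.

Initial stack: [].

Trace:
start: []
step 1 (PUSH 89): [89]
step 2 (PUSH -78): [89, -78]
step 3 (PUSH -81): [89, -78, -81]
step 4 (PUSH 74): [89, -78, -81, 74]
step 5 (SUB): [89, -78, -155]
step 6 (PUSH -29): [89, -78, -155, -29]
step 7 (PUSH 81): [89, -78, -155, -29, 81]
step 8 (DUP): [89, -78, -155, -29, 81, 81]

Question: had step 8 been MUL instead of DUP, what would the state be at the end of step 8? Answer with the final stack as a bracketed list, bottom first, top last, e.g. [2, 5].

[89, -78, -155, -2349]

(re-executing from step 8 with the substitution; state before step 8: [89, -78, -155, -29, 81])
step 8 (MUL): [89, -78, -155, -2349]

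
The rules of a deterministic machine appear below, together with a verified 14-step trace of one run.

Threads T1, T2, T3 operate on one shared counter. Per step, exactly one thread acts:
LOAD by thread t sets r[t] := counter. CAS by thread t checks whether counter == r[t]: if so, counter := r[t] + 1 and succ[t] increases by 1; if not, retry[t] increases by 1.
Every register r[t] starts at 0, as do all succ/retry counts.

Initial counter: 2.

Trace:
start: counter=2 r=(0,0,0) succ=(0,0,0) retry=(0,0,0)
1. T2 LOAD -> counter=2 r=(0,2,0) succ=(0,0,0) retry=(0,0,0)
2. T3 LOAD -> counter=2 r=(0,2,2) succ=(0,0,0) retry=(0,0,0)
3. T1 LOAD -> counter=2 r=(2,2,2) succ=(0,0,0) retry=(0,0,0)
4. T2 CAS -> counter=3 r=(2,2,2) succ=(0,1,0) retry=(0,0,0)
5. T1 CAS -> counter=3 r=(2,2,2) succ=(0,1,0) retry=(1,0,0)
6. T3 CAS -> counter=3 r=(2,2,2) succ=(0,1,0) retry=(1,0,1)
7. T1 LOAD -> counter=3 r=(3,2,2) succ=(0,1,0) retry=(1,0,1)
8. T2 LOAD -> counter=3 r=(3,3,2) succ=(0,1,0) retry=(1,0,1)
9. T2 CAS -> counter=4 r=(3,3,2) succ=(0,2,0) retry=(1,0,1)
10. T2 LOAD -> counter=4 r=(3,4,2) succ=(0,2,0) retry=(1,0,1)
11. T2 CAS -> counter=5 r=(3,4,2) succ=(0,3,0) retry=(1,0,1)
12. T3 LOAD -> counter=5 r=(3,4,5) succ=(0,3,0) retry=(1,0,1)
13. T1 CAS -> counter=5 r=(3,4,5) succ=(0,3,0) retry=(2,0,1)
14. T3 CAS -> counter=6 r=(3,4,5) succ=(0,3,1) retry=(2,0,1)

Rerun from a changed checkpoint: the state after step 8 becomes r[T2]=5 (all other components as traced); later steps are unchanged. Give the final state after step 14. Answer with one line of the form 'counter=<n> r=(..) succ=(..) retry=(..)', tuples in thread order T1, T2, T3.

state after step 8 := counter=3 r=(3,5,2) succ=(0,1,0) retry=(1,0,1)
9. T2 CAS -> counter=3 r=(3,5,2) succ=(0,1,0) retry=(1,1,1)
10. T2 LOAD -> counter=3 r=(3,3,2) succ=(0,1,0) retry=(1,1,1)
11. T2 CAS -> counter=4 r=(3,3,2) succ=(0,2,0) retry=(1,1,1)
12. T3 LOAD -> counter=4 r=(3,3,4) succ=(0,2,0) retry=(1,1,1)
13. T1 CAS -> counter=4 r=(3,3,4) succ=(0,2,0) retry=(2,1,1)
14. T3 CAS -> counter=5 r=(3,3,4) succ=(0,2,1) retry=(2,1,1)

counter=5 r=(3,3,4) succ=(0,2,1) retry=(2,1,1)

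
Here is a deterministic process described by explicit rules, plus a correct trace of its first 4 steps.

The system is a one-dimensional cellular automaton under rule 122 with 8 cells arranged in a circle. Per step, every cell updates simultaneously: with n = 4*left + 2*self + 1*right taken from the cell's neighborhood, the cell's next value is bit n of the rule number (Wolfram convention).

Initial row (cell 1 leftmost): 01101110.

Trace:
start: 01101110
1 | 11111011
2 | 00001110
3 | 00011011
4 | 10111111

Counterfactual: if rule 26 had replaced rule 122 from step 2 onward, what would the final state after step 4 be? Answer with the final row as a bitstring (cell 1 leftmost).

10001000

(re-executing steps 2..4 under rule 26; state before step 2: 11111011)
2 | 00000010
3 | 00000101
4 | 10001000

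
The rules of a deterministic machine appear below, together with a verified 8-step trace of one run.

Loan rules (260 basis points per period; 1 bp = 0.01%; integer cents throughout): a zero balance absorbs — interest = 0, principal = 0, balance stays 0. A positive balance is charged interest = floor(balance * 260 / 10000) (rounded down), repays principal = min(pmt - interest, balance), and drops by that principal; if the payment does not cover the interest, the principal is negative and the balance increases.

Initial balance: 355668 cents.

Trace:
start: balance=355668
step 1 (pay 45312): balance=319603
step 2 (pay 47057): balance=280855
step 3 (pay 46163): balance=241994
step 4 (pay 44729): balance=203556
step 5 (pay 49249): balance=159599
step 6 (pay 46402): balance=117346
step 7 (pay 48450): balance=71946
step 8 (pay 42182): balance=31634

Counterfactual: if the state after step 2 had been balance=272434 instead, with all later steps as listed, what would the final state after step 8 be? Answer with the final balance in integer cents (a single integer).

21812

state after step 2 := balance=272434
step 3 (pay 46163): balance=233354
step 4 (pay 44729): balance=194692
step 5 (pay 49249): balance=150504
step 6 (pay 46402): balance=108015
step 7 (pay 48450): balance=62373
step 8 (pay 42182): balance=21812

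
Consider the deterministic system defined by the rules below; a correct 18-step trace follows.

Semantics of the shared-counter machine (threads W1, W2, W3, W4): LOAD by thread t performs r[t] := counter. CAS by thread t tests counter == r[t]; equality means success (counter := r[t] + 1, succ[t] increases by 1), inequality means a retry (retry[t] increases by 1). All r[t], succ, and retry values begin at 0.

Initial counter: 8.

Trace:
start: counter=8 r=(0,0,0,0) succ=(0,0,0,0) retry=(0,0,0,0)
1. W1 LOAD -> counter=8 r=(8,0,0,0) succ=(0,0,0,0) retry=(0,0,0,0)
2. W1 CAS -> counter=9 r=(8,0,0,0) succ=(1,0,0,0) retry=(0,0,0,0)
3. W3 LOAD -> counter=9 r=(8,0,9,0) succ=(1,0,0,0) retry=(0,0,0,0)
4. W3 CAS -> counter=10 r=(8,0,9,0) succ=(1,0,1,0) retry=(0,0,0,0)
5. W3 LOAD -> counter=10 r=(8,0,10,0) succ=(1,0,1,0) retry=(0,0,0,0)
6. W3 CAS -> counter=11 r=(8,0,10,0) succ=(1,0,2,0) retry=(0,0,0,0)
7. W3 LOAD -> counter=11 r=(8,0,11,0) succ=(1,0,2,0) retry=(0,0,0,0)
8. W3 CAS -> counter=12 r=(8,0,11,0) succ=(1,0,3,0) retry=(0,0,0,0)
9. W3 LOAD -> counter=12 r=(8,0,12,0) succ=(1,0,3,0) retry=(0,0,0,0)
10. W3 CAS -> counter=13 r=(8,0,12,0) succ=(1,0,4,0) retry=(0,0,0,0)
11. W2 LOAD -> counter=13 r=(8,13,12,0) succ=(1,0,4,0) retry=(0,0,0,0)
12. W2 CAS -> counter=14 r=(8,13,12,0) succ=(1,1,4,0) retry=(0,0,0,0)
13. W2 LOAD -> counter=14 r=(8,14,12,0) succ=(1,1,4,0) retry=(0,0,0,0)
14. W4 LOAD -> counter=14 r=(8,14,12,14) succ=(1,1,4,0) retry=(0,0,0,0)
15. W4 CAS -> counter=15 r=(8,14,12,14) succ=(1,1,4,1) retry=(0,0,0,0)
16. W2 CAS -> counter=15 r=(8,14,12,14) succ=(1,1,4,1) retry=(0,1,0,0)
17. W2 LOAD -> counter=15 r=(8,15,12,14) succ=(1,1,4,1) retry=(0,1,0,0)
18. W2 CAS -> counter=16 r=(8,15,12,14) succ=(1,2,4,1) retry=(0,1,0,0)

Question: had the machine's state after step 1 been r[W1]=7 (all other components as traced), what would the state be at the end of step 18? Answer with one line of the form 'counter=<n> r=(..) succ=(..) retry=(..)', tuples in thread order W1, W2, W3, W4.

counter=15 r=(7,14,11,13) succ=(0,2,4,1) retry=(1,1,0,0)

state after step 1 := counter=8 r=(7,0,0,0) succ=(0,0,0,0) retry=(0,0,0,0)
2. W1 CAS -> counter=8 r=(7,0,0,0) succ=(0,0,0,0) retry=(1,0,0,0)
3. W3 LOAD -> counter=8 r=(7,0,8,0) succ=(0,0,0,0) retry=(1,0,0,0)
4. W3 CAS -> counter=9 r=(7,0,8,0) succ=(0,0,1,0) retry=(1,0,0,0)
5. W3 LOAD -> counter=9 r=(7,0,9,0) succ=(0,0,1,0) retry=(1,0,0,0)
6. W3 CAS -> counter=10 r=(7,0,9,0) succ=(0,0,2,0) retry=(1,0,0,0)
7. W3 LOAD -> counter=10 r=(7,0,10,0) succ=(0,0,2,0) retry=(1,0,0,0)
8. W3 CAS -> counter=11 r=(7,0,10,0) succ=(0,0,3,0) retry=(1,0,0,0)
9. W3 LOAD -> counter=11 r=(7,0,11,0) succ=(0,0,3,0) retry=(1,0,0,0)
10. W3 CAS -> counter=12 r=(7,0,11,0) succ=(0,0,4,0) retry=(1,0,0,0)
11. W2 LOAD -> counter=12 r=(7,12,11,0) succ=(0,0,4,0) retry=(1,0,0,0)
12. W2 CAS -> counter=13 r=(7,12,11,0) succ=(0,1,4,0) retry=(1,0,0,0)
13. W2 LOAD -> counter=13 r=(7,13,11,0) succ=(0,1,4,0) retry=(1,0,0,0)
14. W4 LOAD -> counter=13 r=(7,13,11,13) succ=(0,1,4,0) retry=(1,0,0,0)
15. W4 CAS -> counter=14 r=(7,13,11,13) succ=(0,1,4,1) retry=(1,0,0,0)
16. W2 CAS -> counter=14 r=(7,13,11,13) succ=(0,1,4,1) retry=(1,1,0,0)
17. W2 LOAD -> counter=14 r=(7,14,11,13) succ=(0,1,4,1) retry=(1,1,0,0)
18. W2 CAS -> counter=15 r=(7,14,11,13) succ=(0,2,4,1) retry=(1,1,0,0)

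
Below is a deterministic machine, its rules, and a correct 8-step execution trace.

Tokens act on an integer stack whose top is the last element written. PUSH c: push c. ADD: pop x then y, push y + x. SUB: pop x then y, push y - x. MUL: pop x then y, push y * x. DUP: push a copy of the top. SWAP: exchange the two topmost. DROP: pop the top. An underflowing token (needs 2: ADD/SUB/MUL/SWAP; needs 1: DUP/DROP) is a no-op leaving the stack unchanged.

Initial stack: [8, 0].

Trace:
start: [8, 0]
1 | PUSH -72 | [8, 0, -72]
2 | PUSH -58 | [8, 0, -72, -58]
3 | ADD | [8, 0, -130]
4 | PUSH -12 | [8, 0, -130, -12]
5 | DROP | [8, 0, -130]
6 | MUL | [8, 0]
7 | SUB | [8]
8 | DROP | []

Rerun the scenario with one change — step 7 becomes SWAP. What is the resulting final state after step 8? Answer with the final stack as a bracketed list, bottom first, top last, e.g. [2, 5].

[0]

(re-executing from step 7 with the substitution; state before step 7: [8, 0])
7 | SWAP | [0, 8]
8 | DROP | [0]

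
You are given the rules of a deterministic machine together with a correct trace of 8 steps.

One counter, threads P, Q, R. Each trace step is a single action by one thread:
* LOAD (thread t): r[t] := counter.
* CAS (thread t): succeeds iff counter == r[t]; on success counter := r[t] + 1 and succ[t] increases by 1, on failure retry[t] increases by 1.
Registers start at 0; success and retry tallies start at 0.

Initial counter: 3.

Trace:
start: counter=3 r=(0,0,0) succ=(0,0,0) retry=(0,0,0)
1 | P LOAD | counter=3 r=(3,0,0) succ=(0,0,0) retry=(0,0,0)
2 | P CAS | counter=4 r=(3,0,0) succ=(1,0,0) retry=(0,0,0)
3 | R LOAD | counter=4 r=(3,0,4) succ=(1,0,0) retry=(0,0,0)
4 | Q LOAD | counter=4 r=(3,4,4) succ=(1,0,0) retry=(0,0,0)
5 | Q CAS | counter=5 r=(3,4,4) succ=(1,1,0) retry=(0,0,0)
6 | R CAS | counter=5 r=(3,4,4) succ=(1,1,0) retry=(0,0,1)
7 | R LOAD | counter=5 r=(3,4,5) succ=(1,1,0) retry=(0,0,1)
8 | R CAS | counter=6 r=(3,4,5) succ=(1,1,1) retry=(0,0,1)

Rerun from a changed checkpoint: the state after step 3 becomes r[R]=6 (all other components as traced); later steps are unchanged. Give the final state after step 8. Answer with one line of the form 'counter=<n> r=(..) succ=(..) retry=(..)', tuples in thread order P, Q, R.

state after step 3 := counter=4 r=(3,0,6) succ=(1,0,0) retry=(0,0,0)
4 | Q LOAD | counter=4 r=(3,4,6) succ=(1,0,0) retry=(0,0,0)
5 | Q CAS | counter=5 r=(3,4,6) succ=(1,1,0) retry=(0,0,0)
6 | R CAS | counter=5 r=(3,4,6) succ=(1,1,0) retry=(0,0,1)
7 | R LOAD | counter=5 r=(3,4,5) succ=(1,1,0) retry=(0,0,1)
8 | R CAS | counter=6 r=(3,4,5) succ=(1,1,1) retry=(0,0,1)

counter=6 r=(3,4,5) succ=(1,1,1) retry=(0,0,1)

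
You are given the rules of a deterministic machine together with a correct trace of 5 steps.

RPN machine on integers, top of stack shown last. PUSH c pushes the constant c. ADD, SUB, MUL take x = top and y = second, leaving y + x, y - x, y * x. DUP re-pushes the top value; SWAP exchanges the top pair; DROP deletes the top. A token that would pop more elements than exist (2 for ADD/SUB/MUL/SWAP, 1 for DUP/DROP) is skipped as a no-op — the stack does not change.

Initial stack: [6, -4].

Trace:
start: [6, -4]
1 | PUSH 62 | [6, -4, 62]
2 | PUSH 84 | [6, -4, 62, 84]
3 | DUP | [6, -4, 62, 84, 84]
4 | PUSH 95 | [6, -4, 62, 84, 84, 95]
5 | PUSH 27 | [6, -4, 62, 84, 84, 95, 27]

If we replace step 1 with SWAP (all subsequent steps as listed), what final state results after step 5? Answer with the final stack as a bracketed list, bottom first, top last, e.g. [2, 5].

[-4, 6, 84, 84, 95, 27]

(re-executing from step 1 with the substitution; state before step 1: [6, -4])
1 | SWAP | [-4, 6]
2 | PUSH 84 | [-4, 6, 84]
3 | DUP | [-4, 6, 84, 84]
4 | PUSH 95 | [-4, 6, 84, 84, 95]
5 | PUSH 27 | [-4, 6, 84, 84, 95, 27]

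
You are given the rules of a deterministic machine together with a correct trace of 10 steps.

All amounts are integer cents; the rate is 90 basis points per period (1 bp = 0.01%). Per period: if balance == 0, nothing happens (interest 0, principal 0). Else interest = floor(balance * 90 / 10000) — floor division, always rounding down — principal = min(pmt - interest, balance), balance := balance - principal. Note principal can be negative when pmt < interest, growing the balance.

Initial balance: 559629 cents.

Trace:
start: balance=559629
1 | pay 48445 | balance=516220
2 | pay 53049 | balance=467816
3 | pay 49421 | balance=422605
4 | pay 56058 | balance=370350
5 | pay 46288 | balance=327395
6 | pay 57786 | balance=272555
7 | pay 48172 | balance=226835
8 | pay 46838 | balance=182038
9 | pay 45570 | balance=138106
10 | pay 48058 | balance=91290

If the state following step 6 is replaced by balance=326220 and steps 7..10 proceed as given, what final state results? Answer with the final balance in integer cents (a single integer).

state after step 6 := balance=326220
7 | pay 48172 | balance=280983
8 | pay 46838 | balance=236673
9 | pay 45570 | balance=193233
10 | pay 48058 | balance=146914

146914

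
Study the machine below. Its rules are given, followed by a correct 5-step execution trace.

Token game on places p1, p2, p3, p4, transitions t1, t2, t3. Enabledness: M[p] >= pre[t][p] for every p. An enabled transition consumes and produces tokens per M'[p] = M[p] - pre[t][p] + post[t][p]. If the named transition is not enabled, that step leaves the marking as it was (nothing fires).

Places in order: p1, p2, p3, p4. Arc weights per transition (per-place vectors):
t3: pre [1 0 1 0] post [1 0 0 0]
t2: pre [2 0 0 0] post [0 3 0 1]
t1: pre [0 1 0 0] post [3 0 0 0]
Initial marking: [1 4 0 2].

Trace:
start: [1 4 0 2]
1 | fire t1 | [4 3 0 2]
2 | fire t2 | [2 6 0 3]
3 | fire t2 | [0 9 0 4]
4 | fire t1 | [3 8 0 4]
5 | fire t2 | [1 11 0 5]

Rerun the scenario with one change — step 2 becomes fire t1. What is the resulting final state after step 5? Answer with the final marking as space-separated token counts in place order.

(re-executing from step 2 with the substitution; state before step 2: [4 3 0 2])
2 | fire t1 | [7 2 0 2]
3 | fire t2 | [5 5 0 3]
4 | fire t1 | [8 4 0 3]
5 | fire t2 | [6 7 0 4]

6 7 0 4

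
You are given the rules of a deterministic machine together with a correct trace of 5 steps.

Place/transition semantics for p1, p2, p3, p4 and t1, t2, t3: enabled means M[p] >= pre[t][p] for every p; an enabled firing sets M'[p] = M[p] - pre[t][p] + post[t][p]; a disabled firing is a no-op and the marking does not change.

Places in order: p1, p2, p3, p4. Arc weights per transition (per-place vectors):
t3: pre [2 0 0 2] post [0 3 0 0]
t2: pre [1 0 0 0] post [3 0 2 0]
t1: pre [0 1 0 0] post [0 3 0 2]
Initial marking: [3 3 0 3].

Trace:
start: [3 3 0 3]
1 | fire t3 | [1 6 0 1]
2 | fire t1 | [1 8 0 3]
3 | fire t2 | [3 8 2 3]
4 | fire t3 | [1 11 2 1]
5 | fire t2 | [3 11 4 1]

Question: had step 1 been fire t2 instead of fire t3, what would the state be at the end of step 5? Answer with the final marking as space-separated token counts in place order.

7 8 6 3

(re-executing from step 1 with the substitution; state before step 1: [3 3 0 3])
1 | fire t2 | [5 3 2 3]
2 | fire t1 | [5 5 2 5]
3 | fire t2 | [7 5 4 5]
4 | fire t3 | [5 8 4 3]
5 | fire t2 | [7 8 6 3]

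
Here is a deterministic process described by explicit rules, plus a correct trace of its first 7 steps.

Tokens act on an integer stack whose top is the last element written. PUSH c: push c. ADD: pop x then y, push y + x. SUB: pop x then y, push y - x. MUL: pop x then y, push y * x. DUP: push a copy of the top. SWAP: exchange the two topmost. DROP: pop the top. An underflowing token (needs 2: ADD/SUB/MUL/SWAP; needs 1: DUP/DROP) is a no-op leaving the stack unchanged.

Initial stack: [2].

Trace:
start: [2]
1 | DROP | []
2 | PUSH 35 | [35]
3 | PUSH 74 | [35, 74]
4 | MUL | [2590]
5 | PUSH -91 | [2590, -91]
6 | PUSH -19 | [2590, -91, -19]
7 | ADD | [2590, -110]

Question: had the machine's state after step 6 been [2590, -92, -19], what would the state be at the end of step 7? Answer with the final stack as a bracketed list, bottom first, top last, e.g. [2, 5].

[2590, -111]

state after step 6 := [2590, -92, -19]
7 | ADD | [2590, -111]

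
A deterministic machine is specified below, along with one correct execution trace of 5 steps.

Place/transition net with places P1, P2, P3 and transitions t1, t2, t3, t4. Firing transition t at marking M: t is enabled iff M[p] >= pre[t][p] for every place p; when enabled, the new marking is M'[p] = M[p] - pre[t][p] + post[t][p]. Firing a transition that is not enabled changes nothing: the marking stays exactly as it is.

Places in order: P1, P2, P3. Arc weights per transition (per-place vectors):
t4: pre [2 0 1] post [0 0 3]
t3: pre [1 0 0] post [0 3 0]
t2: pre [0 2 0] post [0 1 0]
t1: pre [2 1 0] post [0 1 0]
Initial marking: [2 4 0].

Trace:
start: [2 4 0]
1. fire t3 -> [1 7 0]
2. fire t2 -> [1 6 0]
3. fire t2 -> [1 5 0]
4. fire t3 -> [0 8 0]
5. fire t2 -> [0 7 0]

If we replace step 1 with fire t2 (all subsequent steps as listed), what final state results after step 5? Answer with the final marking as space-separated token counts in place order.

1 3 0

(re-executing from step 1 with the substitution; state before step 1: [2 4 0])
1. fire t2 -> [2 3 0]
2. fire t2 -> [2 2 0]
3. fire t2 -> [2 1 0]
4. fire t3 -> [1 4 0]
5. fire t2 -> [1 3 0]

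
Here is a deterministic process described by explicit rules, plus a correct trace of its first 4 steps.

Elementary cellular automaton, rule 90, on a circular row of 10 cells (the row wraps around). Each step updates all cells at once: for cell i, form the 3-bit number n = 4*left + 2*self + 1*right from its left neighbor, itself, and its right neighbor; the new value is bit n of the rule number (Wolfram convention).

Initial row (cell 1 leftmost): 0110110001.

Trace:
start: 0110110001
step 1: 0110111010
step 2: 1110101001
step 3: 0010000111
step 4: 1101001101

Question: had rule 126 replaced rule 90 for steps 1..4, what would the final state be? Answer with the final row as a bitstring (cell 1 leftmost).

1000111111

(re-executing steps 1..4 under rule 126; state before step 1: 0110110001)
step 1: 1111111011
step 2: 0000001110
step 3: 0000011011
step 4: 1000111111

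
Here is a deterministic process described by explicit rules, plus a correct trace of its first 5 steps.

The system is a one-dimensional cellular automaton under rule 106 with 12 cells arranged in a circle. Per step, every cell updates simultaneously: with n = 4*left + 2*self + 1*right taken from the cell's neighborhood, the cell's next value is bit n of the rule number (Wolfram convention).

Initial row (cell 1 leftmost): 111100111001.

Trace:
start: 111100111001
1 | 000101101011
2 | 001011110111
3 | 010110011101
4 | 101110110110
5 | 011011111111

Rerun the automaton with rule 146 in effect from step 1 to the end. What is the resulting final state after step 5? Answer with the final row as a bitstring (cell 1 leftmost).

(re-executing steps 1..5 under rule 146; state before step 1: 111100111001)
1 | 111011010110
2 | 010000000000
3 | 101000000000
4 | 000100000001
5 | 101010000010

101010000010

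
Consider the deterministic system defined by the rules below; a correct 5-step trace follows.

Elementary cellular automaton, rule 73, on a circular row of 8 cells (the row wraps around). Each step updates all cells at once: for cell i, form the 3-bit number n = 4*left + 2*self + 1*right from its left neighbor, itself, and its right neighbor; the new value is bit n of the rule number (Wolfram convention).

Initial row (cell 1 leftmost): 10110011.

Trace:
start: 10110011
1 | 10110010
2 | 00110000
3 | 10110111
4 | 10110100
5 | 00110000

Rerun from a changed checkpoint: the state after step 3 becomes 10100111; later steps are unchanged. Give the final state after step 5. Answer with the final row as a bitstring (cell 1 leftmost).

00110000

state after step 3 := 10100111
4 | 10000100
5 | 00110000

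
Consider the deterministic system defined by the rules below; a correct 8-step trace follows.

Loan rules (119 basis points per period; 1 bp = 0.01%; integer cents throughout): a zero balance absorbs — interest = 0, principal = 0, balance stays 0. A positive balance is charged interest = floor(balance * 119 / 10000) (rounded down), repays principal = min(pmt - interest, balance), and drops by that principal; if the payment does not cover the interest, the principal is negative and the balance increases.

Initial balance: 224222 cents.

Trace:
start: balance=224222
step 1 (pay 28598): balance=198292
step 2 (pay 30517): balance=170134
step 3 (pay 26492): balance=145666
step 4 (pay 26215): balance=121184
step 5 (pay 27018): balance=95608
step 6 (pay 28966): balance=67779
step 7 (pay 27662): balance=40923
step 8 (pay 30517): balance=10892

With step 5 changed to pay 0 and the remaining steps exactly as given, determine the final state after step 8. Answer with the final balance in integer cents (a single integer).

38887

(re-executing from step 5 with the substitution; state before step 5: balance=121184)
step 5 (pay 0): balance=122626
step 6 (pay 28966): balance=95119
step 7 (pay 27662): balance=68588
step 8 (pay 30517): balance=38887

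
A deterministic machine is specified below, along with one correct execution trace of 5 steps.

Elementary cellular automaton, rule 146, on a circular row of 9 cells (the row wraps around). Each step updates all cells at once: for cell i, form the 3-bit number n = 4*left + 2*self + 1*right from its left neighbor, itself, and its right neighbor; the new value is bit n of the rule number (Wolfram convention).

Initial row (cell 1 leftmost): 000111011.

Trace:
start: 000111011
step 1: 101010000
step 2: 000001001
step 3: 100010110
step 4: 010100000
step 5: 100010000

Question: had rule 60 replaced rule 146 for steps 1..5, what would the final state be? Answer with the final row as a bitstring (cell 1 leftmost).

111110100

(re-executing steps 1..5 under rule 60; state before step 1: 000111011)
step 1: 100100110
step 2: 110110101
step 3: 001101111
step 4: 101011000
step 5: 111110100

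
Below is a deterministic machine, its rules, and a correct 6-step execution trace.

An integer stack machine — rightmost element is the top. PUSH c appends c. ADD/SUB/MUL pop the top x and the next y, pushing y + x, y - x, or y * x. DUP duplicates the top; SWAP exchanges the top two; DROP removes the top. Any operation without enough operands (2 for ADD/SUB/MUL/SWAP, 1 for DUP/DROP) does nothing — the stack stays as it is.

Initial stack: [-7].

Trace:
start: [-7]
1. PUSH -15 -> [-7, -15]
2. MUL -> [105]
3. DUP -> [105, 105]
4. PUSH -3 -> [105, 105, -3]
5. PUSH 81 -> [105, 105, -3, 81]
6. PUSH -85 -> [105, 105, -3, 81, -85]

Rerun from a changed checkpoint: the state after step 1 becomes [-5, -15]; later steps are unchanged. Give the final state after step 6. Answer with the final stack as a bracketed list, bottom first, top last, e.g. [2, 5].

state after step 1 := [-5, -15]
2. MUL -> [75]
3. DUP -> [75, 75]
4. PUSH -3 -> [75, 75, -3]
5. PUSH 81 -> [75, 75, -3, 81]
6. PUSH -85 -> [75, 75, -3, 81, -85]

[75, 75, -3, 81, -85]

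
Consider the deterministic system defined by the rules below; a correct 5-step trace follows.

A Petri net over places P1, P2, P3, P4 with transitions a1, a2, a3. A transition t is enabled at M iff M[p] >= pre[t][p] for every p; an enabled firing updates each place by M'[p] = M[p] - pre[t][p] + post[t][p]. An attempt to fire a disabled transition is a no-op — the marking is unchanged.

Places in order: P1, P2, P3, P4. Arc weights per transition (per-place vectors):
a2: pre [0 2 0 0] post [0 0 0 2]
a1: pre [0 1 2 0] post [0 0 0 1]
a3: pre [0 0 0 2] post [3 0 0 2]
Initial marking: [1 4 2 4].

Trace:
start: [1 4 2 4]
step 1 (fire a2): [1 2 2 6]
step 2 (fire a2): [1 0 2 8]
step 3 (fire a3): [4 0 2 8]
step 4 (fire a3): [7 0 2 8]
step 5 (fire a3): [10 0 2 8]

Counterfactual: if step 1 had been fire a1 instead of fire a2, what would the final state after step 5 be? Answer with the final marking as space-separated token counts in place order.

10 1 0 7

(re-executing from step 1 with the substitution; state before step 1: [1 4 2 4])
step 1 (fire a1): [1 3 0 5]
step 2 (fire a2): [1 1 0 7]
step 3 (fire a3): [4 1 0 7]
step 4 (fire a3): [7 1 0 7]
step 5 (fire a3): [10 1 0 7]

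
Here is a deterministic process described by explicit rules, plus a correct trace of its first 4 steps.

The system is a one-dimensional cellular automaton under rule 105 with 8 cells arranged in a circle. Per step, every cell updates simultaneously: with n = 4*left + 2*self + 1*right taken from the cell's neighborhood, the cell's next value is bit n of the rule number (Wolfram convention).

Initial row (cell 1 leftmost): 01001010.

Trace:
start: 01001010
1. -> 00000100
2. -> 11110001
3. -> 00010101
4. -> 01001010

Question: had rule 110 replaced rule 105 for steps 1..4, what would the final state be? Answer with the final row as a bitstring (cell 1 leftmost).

00111110

(re-executing steps 1..4 under rule 110; state before step 1: 01001010)
1. -> 11011110
2. -> 11110011
3. -> 00010110
4. -> 00111110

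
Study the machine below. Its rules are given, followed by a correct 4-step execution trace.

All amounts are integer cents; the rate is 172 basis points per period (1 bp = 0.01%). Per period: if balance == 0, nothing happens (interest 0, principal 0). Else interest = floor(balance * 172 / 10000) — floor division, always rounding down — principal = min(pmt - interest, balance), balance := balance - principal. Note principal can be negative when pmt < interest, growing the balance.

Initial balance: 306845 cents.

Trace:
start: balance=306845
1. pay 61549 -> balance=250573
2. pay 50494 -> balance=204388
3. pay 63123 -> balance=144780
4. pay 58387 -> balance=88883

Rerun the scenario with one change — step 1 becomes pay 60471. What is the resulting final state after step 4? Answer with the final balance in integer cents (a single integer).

(re-executing from step 1 with the substitution; state before step 1: balance=306845)
1. pay 60471 -> balance=251651
2. pay 50494 -> balance=205485
3. pay 63123 -> balance=145896
4. pay 58387 -> balance=90018

90018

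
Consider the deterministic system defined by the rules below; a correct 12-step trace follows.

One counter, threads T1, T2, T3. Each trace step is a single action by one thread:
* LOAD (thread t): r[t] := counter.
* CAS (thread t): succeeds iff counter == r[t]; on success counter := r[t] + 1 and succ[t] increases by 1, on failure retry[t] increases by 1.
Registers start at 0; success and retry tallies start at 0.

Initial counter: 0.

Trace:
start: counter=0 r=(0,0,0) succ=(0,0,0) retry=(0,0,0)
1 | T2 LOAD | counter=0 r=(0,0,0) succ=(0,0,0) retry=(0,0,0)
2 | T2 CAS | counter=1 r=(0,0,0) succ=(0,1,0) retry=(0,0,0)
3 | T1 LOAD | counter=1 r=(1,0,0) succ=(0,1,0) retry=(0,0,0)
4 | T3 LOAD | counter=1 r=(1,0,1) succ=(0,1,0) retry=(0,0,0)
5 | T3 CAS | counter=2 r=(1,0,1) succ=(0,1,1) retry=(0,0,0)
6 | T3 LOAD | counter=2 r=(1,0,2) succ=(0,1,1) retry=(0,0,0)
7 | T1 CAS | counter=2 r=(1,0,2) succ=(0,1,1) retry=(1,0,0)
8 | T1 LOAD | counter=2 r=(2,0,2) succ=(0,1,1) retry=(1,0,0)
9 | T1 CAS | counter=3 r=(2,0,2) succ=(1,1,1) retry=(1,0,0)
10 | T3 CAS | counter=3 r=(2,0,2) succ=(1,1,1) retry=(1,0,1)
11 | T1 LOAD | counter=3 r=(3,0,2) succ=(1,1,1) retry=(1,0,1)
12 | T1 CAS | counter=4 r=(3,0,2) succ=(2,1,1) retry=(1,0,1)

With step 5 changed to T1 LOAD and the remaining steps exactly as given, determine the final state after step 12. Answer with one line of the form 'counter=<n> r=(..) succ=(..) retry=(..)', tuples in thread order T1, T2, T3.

counter=4 r=(3,0,1) succ=(3,1,0) retry=(0,0,1)

(re-executing from step 5 with the substitution; state before step 5: counter=1 r=(1,0,1) succ=(0,1,0) retry=(0,0,0))
5 | T1 LOAD | counter=1 r=(1,0,1) succ=(0,1,0) retry=(0,0,0)
6 | T3 LOAD | counter=1 r=(1,0,1) succ=(0,1,0) retry=(0,0,0)
7 | T1 CAS | counter=2 r=(1,0,1) succ=(1,1,0) retry=(0,0,0)
8 | T1 LOAD | counter=2 r=(2,0,1) succ=(1,1,0) retry=(0,0,0)
9 | T1 CAS | counter=3 r=(2,0,1) succ=(2,1,0) retry=(0,0,0)
10 | T3 CAS | counter=3 r=(2,0,1) succ=(2,1,0) retry=(0,0,1)
11 | T1 LOAD | counter=3 r=(3,0,1) succ=(2,1,0) retry=(0,0,1)
12 | T1 CAS | counter=4 r=(3,0,1) succ=(3,1,0) retry=(0,0,1)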